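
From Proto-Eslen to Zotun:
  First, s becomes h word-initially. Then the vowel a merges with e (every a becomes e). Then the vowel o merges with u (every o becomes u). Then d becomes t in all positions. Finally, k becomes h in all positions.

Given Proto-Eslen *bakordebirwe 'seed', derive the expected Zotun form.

behurtebirwe

Zotun: start from *bakordebirwe.
  rule 1: no change — bakordebirwe
  rule 2 (vowel merger): bakordebirwe → bekordebirwe
  rule 3 (vowel merger): bekordebirwe → bekurdebirwe
  rule 4 (unconditioned shift): bekurdebirwe → bekurtebirwe
  rule 5 (unconditioned shift): bekurtebirwe → behurtebirwe
  ⇒ Zotun behurtebirwe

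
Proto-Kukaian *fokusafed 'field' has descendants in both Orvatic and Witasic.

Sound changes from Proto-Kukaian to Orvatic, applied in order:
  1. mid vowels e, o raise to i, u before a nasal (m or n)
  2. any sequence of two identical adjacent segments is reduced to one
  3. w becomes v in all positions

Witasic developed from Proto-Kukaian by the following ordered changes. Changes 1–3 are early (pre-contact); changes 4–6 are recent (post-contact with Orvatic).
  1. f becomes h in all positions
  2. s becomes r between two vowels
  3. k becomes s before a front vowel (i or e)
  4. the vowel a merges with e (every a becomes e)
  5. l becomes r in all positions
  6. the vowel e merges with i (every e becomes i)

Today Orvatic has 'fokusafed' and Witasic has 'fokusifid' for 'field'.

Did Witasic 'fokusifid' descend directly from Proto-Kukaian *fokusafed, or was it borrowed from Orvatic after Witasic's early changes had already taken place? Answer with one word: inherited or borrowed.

If inherited, *fokusafed would pass through all of Witasic's changes:
Witasic: start from *fokusafed.
  rule 1 (unconditioned shift): fokusafed → hokusahed
  rule 2 (rhotacism): hokusahed → hokurahed
  rule 3: no change — hokurahed
  rule 4 (vowel merger): hokurahed → hokurehed
  rule 5: no change — hokurehed
  rule 6 (vowel merger): hokurehed → hokurihid
  ⇒ Witasic hokurihid
If borrowed from Orvatic 'fokusafed' after the early changes, it would undergo only the recent ones:
  rule 4 (vowel merger): fokusafed → fokusefed
  rule 5 (unconditioned shift): no change (fokusefed)
  rule 6 (vowel merger): fokusefed → fokusifid
  ⇒ as a loan: fokusifid
Witasic 'fokusifid' matches the loan outcome 'fokusifid', not the inherited 'hokurihid' — it skipped the early Witasic changes, so it was borrowed from Orvatic.

borrowed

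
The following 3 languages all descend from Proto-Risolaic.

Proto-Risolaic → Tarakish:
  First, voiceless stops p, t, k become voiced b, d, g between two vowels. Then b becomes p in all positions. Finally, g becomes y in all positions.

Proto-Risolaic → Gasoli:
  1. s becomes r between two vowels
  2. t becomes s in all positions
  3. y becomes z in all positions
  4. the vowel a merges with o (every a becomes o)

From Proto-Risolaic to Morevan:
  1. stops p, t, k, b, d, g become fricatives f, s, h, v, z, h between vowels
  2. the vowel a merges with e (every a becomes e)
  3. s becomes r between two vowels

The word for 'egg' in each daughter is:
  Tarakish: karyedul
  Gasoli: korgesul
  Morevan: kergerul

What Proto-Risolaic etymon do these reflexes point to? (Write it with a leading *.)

*kargetul

Position 2: Tarakish has a, Gasoli has o, Morevan has e. Tarakish preserves a here (none of its changes turn any other segment into a), so the proto-segment is *a.
Position 6: Tarakish has d, Gasoli has s, Morevan has r. Taking the neighbouring segments as reconstructed: Tarakish d could go back to *t or *d; Gasoli s can only go back to *t; Morevan r could go back to *t or *s or *r — the one source consistent with every daughter is *t.
Verify the candidate proto-form against each daughter:
Tarakish: *kargetul > kargedul > karyedul  (by intervocalic voicing, unconditioned shift)
Gasoli: *kargetul > kargesul > korgesul  (by unconditioned shift, vowel merger)
Morevan: *kargetul > kargesul > kergesul > kergerul  (by intervocalic lenition, vowel merger, rhotacism)
*kargetul is the unique common source.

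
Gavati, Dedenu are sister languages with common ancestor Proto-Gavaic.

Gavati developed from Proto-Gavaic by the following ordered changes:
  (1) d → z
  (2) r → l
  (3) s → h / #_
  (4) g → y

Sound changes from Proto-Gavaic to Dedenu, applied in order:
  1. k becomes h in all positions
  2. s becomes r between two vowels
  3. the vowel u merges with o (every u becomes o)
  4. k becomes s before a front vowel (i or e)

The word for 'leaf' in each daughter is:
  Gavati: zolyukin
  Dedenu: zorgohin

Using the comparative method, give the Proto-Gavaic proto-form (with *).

*zorgukin

Position 5: Gavati has u, Dedenu has o. Gavati preserves u here (none of its changes turn any other segment into u), so the proto-segment is *u.
Position 4: Gavati has y, Dedenu has g. Dedenu preserves g here (none of its changes turn any other segment into g), so the proto-segment is *g.
Verify the candidate proto-form against each daughter:
Gavati: *zorgukin > zolgukin > zolyukin  (by unconditioned shift, unconditioned shift)
Dedenu: *zorgukin
  zorgukin → zorguhin   [unconditioned shift]
  zorguhin (rule 2 does not apply)
  zorguhin → zorgohin   [vowel merger]
  zorgohin (rule 4 does not apply)
  giving Dedenu zorgohin.
No other proto-form is consistent with every reflex, so the reconstruction is *zorgukin.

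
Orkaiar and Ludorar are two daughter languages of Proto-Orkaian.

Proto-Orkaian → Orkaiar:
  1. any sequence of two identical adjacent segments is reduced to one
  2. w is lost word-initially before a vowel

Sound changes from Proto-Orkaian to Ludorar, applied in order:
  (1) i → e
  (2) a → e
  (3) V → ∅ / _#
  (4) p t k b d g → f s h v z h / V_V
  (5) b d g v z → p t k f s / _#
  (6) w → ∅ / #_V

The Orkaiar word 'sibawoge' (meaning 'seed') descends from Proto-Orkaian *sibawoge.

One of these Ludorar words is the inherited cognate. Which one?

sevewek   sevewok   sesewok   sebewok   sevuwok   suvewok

Ludorar: *sibawoge > sebawoge > sebewoge > sebewog > sevewog > sevewok  (by vowel merger, vowel merger, apocope, intervocalic lenition, final devoicing)
The other candidates each miss or misapply at least one Ludorar change.

sevewok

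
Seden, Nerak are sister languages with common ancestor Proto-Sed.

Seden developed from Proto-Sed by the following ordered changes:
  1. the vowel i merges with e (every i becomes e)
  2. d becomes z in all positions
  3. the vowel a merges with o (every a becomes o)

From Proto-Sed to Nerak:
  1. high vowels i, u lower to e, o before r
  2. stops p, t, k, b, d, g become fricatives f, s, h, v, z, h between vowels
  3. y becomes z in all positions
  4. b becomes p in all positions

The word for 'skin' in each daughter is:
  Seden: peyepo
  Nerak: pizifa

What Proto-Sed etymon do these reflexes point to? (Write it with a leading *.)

*piyipa

Position 6: Seden has o, Nerak has a. Nerak preserves a here (none of its changes turn any other segment into a), so the proto-segment is *a.
Position 5: Seden has p, Nerak has f. Seden preserves p here (none of its changes turn any other segment into p), so the proto-segment is *p.
This points to *piyipa. Verify forward in each daughter:
Seden: *piyipa
  piyipa → peyepa   [vowel merger]
  peyepa (rule 2 does not apply)
  peyepa → peyepo   [vowel merger]
  giving Seden peyepo.
Nerak: *piyipa > piyifa > pizifa  (by intervocalic lenition, unconditioned shift)
No other proto-form is consistent with every reflex, so the reconstruction is *piyipa.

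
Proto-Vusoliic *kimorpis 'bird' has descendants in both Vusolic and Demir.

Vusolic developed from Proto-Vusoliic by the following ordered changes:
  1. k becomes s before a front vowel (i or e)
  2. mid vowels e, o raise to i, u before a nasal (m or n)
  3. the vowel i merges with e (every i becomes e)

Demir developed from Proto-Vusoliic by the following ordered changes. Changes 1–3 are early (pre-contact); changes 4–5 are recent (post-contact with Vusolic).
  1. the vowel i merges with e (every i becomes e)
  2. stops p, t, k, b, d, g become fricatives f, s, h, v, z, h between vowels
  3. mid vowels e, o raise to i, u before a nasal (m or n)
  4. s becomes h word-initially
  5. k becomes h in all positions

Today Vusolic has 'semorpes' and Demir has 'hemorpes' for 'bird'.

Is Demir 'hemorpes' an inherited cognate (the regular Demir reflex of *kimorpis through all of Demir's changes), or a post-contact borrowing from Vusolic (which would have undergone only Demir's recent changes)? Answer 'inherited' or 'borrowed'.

borrowed

If inherited, *kimorpis would pass through all of Demir's changes:
Demir: *kimorpis > kemorpes > kimorpes > himorpes  (by vowel merger, pre-nasal raising, unconditioned shift)
If borrowed from Vusolic 'semorpes' after the early changes, it would undergo only the recent ones:
  rule 4 (debuccalisation): semorpes → hemorpes
  rule 5 (unconditioned shift): no change (hemorpes)
  ⇒ as a loan: hemorpes
Demir 'hemorpes' matches the loan outcome 'hemorpes', not the inherited 'himorpes' — it skipped the early Demir changes, so it was borrowed from Vusolic.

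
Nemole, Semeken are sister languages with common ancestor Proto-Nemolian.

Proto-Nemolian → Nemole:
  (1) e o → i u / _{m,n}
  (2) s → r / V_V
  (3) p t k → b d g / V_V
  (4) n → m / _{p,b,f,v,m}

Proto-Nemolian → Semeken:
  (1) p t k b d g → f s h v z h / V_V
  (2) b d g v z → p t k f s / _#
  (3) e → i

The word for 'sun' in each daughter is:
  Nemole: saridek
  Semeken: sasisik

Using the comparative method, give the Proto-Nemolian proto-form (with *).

Position 6: Nemole has e, Semeken has i. Nemole preserves e here (none of its changes turn any other segment into e), so the proto-segment is *e.
Position 3: Nemole has r, Semeken has s. Taking the neighbouring segments as reconstructed: Nemole r could go back to *s or *r; Semeken s could go back to *t or *s — the one source consistent with every daughter is *s.
Verify the candidate proto-form against each daughter:
Nemole: start from *sasitek.
  rule 1: no change — sasitek
  rule 2 (rhotacism): sasitek → saritek
  rule 3 (intervocalic voicing): saritek → saridek
  rule 4: no change — saridek
  ⇒ Nemole saridek
Semeken: start from *sasitek.
  rule 1 (intervocalic lenition): sasitek → sasisek
  rule 2: no change — sasisek
  rule 3 (vowel merger): sasisek → sasisik
  ⇒ Semeken sasisik
Only *sasitek yields all of Nemole saridek, Semeken sasisik.

*sasitek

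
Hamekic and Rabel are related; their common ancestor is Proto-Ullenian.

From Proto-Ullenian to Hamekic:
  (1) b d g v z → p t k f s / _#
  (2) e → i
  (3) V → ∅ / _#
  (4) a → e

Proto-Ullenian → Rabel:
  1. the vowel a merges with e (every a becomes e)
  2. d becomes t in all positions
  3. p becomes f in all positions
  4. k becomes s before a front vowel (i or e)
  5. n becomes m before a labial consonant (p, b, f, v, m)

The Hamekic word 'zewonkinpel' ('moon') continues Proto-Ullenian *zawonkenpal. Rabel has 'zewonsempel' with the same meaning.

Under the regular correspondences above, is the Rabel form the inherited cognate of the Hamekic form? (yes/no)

no

Derive the expected Rabel reflex of *zawonkenpal:
Rabel: *zawonkenpal > zewonkenpel > zewonkenfel > zewonsenfel > zewonsemfel  (by vowel merger, unconditioned shift, palatalisation, nasal place assimilation)
The regular Rabel reflex would be 'zewonsemfel', but the attested form is 'zewonsempel'. The correspondence is irregular, so they are not cognates (the Rabel form has a different source).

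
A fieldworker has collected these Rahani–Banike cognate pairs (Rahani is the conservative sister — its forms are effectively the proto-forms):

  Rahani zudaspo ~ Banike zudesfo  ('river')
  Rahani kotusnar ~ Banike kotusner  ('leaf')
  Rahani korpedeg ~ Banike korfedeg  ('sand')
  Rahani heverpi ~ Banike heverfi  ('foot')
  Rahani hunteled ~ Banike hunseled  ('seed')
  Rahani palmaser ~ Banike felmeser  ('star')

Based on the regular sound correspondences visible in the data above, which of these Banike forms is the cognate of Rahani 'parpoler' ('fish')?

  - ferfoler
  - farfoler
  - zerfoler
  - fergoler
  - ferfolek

palmaser ~ felmeser — Rahani p corresponds to Banike f word-initially before a back vowel.
kotusnar ~ kotusner — Rahani a corresponds to Banike e after a consonant, before r.
zudaspo ~ zudesfo — Rahani p corresponds to Banike f after a consonant, before a back vowel.
Applying these to Rahani 'parpoler':
  parpoler → farpoler   (p→f word-initially before a back vowel)
  farpoler → ferpoler   (a→e after a consonant, before r)
  ferpoler → ferfoler   (p→f after a consonant, before a back vowel)
So the Banike cognate is 'ferfoler'.

ferfoler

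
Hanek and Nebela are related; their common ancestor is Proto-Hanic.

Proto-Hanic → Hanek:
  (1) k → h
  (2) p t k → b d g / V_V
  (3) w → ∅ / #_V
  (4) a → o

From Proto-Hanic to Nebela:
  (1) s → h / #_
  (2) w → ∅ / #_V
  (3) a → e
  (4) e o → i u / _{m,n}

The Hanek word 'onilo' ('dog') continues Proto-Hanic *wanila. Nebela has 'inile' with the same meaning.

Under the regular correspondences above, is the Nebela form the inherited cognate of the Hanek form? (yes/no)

yes

Derive the expected Nebela reflex of *wanila:
Nebela: *wanila > anila > enile > inile  (by glide loss, vowel merger, pre-nasal raising)
Nebela 'inile' matches the regular reflex exactly, so the pair is cognate.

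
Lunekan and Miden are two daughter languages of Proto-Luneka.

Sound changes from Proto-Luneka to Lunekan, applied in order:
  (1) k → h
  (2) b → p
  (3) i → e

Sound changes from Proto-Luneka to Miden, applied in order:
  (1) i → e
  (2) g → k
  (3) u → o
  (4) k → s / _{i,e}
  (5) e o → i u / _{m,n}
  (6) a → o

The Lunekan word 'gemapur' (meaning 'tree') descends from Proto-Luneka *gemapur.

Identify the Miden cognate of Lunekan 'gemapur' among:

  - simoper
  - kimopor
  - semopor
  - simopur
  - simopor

Miden: *gemapur
  gemapur (rule 1 does not apply)
  gemapur → kemapur   [unconditioned shift]
  kemapur → kemapor   [vowel merger]
  kemapor → semapor   [palatalisation]
  semapor → simapor   [pre-nasal raising]
  simapor → simopor   [vowel merger]
  giving Miden simopor.

simopor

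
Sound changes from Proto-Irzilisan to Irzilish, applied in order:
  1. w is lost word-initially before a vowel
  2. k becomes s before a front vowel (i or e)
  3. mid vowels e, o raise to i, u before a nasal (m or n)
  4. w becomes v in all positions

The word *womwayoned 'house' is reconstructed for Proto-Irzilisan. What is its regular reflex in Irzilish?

umvayuned

Irzilish: *womwayoned
  womwayoned → omwayoned   [glide loss]
  omwayoned (rule 2 does not apply)
  omwayoned → umwayuned   [pre-nasal raising]
  umwayuned → umvayuned   [unconditioned shift]
  giving Irzilish umvayuned.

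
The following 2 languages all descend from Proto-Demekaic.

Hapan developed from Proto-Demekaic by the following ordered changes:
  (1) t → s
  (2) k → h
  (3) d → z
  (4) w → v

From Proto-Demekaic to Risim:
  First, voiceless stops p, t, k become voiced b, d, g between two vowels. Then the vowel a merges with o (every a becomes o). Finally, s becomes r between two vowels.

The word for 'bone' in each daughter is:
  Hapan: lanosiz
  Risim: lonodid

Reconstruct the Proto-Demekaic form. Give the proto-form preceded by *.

Position 7: Hapan has z, Risim has d. Taking the neighbouring segments as reconstructed: Hapan z could go back to *d or *z; Risim d can only go back to *d — the one source consistent with every daughter is *d.
Position 5: Hapan has s, Risim has d. Taking the neighbouring segments as reconstructed: Hapan s could go back to *t or *s; Risim d could go back to *t or *d — the one source consistent with every daughter is *t.
This points to *lanotid. Verify forward in each daughter:
Hapan: start from *lanotid.
  rule 1 (unconditioned shift): lanotid → lanosid
  rule 2: no change — lanosid
  rule 3 (unconditioned shift): lanosid → lanosiz
  rule 4: no change — lanosiz
  ⇒ Hapan lanosiz
Risim: *lanotid > lanodid > lonodid  (by intervocalic voicing, vowel merger)
*lanotid is the unique common source.

*lanotid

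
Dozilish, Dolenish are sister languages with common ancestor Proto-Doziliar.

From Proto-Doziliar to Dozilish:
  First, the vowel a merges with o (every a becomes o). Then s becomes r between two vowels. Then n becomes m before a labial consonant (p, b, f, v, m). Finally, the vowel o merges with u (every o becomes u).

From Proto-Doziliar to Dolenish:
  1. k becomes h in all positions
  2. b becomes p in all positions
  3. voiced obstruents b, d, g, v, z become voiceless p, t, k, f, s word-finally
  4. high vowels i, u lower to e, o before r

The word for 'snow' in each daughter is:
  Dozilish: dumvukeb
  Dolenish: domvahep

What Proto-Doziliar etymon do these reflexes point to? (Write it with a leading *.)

*domvakeb

Position 6: Dozilish has k, Dolenish has h. Dozilish preserves k here (none of its changes turn any other segment into k), so the proto-segment is *k.
Position 2: Dozilish has u, Dolenish has o. Taking the neighbouring segments as reconstructed: Dozilish u could go back to *a or *o or *u; Dolenish o can only go back to *o — the one source consistent with every daughter is *o.
Continuing position by position gives *domvakeb; check it forward:
Dozilish: *domvakeb
  domvakeb → domvokeb   [vowel merger]
  domvokeb (rule 2 does not apply)
  domvokeb (rule 3 does not apply)
  domvokeb → dumvukeb   [vowel merger]
  giving Dozilish dumvukeb.
Dolenish: *domvakeb > domvaheb > domvahep  (by unconditioned shift, unconditioned shift)
Only *domvakeb yields all of Dozilish dumvukeb, Dolenish domvahep.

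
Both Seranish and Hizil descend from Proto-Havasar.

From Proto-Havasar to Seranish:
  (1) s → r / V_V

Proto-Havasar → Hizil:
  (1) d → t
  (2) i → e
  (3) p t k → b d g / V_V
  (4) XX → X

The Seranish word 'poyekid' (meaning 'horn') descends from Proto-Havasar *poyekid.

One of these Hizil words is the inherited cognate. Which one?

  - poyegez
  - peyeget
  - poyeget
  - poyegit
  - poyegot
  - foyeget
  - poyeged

poyeget

Hizil: *poyekid
  poyekid → poyekit   [unconditioned shift]
  poyekit → poyeket   [vowel merger]
  poyeket → poyeget   [intervocalic voicing]
  poyeget (rule 4 does not apply)
  giving Hizil poyeget.
The other candidates each miss or misapply at least one Hizil change.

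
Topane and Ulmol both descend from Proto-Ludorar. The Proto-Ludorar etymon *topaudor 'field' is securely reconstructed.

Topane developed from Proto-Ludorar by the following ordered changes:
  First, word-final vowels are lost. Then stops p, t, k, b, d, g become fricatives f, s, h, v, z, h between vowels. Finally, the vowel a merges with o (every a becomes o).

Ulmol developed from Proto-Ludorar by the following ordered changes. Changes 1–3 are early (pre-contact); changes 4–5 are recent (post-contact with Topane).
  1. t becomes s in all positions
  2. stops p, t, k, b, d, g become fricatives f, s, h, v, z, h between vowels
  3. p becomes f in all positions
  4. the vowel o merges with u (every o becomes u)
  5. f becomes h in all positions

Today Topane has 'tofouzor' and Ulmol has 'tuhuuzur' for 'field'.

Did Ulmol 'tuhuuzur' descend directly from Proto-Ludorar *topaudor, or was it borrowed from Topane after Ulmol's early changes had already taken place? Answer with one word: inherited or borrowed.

If inherited, *topaudor would pass through all of Ulmol's changes:
Ulmol: start from *topaudor.
  rule 1 (unconditioned shift): topaudor → sopaudor
  rule 2 (intervocalic lenition): sopaudor → sofauzor
  rule 3: no change — sofauzor
  rule 4 (vowel merger): sofauzor → sufauzur
  rule 5 (unconditioned shift): sufauzur → suhauzur
  ⇒ Ulmol suhauzur
If borrowed from Topane 'tofouzor' after the early changes, it would undergo only the recent ones:
  rule 4 (vowel merger): tofouzor → tufuuzur
  rule 5 (unconditioned shift): tufuuzur → tuhuuzur
  ⇒ as a loan: tuhuuzur
Ulmol 'tuhuuzur' matches the loan outcome 'tuhuuzur', not the inherited 'suhauzur' — it skipped the early Ulmol changes, so it was borrowed from Topane.

borrowed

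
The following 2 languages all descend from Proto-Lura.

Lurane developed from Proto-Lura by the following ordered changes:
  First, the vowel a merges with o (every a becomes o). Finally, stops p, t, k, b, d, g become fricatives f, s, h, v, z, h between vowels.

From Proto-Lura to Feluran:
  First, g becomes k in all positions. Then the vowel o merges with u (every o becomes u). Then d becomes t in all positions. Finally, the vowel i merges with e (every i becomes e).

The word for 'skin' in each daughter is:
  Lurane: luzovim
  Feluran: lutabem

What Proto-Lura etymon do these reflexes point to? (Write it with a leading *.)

*ludabim

Position 5: Lurane has v, Feluran has b. Feluran preserves b here (none of its changes turn any other segment into b), so the proto-segment is *b.
Position 3: Lurane has z, Feluran has t. Taking the neighbouring segments as reconstructed: Lurane z could go back to *d or *z; Feluran t could go back to *t or *d — the one source consistent with every daughter is *d.
Verify the candidate proto-form against each daughter:
Lurane: start from *ludabim.
  rule 1 (vowel merger): ludabim → ludobim
  rule 2 (intervocalic lenition): ludobim → luzovim
  ⇒ Lurane luzovim
Feluran: start from *ludabim.
  rule 1: no change — ludabim
  rule 2: no change — ludabim
  rule 3 (unconditioned shift): ludabim → lutabim
  rule 4 (vowel merger): lutabim → lutabem
  ⇒ Feluran lutabem
*ludabim is the unique common source.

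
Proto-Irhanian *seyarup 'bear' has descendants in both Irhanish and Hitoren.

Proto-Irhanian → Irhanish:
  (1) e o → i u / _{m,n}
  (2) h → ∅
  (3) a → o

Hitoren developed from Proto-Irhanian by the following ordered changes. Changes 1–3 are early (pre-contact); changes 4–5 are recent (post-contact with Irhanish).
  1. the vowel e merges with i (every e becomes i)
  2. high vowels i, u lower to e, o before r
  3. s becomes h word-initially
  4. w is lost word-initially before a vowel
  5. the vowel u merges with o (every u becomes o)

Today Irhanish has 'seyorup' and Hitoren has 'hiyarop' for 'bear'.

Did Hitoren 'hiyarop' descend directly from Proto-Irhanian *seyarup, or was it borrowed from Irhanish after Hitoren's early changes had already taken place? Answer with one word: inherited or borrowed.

If inherited, *seyarup would pass through all of Hitoren's changes:
Hitoren: *seyarup > siyarup > hiyarup > hiyarop  (by vowel merger, debuccalisation, vowel merger)
If borrowed from Irhanish 'seyorup' after the early changes, it would undergo only the recent ones:
  rule 4 (glide loss): no change (seyorup)
  rule 5 (vowel merger): seyorup → seyorop
  ⇒ as a loan: seyorop
Hitoren 'hiyarop' matches the inherited outcome exactly, so it is an inherited cognate, not a loan.

inherited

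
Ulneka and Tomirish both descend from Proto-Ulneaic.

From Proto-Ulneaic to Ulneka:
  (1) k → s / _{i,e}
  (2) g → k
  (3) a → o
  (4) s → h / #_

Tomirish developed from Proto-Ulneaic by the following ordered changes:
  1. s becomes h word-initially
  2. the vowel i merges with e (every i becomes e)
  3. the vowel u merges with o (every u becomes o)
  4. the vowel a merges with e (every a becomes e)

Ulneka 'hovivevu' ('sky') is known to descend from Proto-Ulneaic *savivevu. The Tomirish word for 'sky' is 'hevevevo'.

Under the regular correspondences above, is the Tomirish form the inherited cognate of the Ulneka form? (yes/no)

yes

Derive the expected Tomirish reflex of *savivevu:
Tomirish: *savivevu
  savivevu → havivevu   [debuccalisation]
  havivevu → havevevu   [vowel merger]
  havevevu → havevevo   [vowel merger]
  havevevo → hevevevo   [vowel merger]
  giving Tomirish hevevevo.
Tomirish 'hevevevo' matches the regular reflex exactly, so the pair is cognate.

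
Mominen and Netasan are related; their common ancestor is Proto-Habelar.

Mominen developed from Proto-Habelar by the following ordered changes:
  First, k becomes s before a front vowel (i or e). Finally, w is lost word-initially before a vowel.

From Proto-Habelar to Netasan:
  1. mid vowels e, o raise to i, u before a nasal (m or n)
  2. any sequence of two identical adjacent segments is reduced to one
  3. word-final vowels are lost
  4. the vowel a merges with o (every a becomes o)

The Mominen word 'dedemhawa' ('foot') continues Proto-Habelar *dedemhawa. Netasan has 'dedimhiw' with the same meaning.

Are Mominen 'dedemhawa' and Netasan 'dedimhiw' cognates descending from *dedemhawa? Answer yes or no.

Derive the expected Netasan reflex of *dedemhawa:
Netasan: *dedemhawa > dedimhawa > dedimhaw > dedimhow  (by pre-nasal raising, apocope, vowel merger)
The regular Netasan reflex would be 'dedimhow', but the attested form is 'dedimhiw'. The correspondence is irregular, so they are not cognates (the Netasan form has a different source).

no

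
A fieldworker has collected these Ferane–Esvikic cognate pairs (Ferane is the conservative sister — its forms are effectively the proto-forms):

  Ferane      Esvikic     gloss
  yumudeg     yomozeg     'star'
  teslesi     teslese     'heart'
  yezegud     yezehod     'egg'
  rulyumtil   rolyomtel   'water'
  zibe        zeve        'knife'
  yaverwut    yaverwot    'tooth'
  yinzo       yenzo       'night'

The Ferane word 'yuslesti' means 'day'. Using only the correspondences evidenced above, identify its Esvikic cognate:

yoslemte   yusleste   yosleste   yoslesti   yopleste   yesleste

yumudeg ~ yomozeg, yezegud ~ yezehod — Ferane u corresponds to Esvikic o after a consonant, before a consonant other than r, m, n, p, b, f, v.
teslesi ~ teslese — Ferane i corresponds to Esvikic e word-finally.
Applying these to Ferane 'yuslesti':
  yuslesti → yoslesti   (u→o after a consonant, before a consonant other than r, m, n, p, b, f, v)
  yoslesti → yosleste   (i→e word-finally)
So the Esvikic cognate is 'yosleste'.

yosleste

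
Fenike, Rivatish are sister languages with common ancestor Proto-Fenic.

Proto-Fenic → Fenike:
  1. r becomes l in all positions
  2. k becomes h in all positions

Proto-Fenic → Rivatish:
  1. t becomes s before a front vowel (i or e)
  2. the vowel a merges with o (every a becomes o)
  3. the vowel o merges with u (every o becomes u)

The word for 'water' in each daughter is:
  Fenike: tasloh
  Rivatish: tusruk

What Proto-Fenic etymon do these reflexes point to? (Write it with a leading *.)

*tasrok

Position 5: Fenike has o, Rivatish has u. Fenike preserves o here (none of its changes turn any other segment into o), so the proto-segment is *o.
Position 2: Fenike has a, Rivatish has u. Fenike preserves a here (none of its changes turn any other segment into a), so the proto-segment is *a.
Position 4: Fenike has l, Rivatish has r. Rivatish preserves r here (none of its changes turn any other segment into r), so the proto-segment is *r.
Continuing position by position gives *tasrok; check it forward:
Fenike: *tasrok > taslok > tasloh  (by unconditioned shift, unconditioned shift)
Rivatish: *tasrok > tosrok > tusruk  (by vowel merger, vowel merger)
Only *tasrok yields all of Fenike tasloh, Rivatish tusruk.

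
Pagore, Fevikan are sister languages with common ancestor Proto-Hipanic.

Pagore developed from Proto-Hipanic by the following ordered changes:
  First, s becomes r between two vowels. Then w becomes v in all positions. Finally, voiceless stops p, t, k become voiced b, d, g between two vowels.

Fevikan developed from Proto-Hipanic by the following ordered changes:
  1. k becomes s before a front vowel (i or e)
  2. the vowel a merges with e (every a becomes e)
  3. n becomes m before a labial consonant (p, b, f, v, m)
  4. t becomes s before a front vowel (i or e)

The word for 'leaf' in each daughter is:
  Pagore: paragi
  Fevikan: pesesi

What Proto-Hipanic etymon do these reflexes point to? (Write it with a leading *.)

Position 5: Pagore has g, Fevikan has s. Taking the neighbouring segments as reconstructed: Pagore g could go back to *k or *g; Fevikan s could go back to *t or *k or *s — the one source consistent with every daughter is *k.
Position 3: Pagore has r, Fevikan has s. Taking the neighbouring segments as reconstructed: Pagore r could go back to *s or *r; Fevikan s could go back to *t or *s — the one source consistent with every daughter is *s.
Position 4: Pagore has a, Fevikan has e. Pagore preserves a here (none of its changes turn any other segment into a), so the proto-segment is *a.
This points to *pasaki. Verify forward in each daughter:
Pagore: start from *pasaki.
  rule 1 (rhotacism): pasaki → paraki
  rule 2: no change — paraki
  rule 3 (intervocalic voicing): paraki → paragi
  ⇒ Pagore paragi
Fevikan: start from *pasaki.
  rule 1 (palatalisation): pasaki → pasasi
  rule 2 (vowel merger): pasasi → pesesi
  rule 3: no change — pesesi
  rule 4: no change — pesesi
  ⇒ Fevikan pesesi
Only *pasaki yields all of Pagore paragi, Fevikan pesesi.

*pasaki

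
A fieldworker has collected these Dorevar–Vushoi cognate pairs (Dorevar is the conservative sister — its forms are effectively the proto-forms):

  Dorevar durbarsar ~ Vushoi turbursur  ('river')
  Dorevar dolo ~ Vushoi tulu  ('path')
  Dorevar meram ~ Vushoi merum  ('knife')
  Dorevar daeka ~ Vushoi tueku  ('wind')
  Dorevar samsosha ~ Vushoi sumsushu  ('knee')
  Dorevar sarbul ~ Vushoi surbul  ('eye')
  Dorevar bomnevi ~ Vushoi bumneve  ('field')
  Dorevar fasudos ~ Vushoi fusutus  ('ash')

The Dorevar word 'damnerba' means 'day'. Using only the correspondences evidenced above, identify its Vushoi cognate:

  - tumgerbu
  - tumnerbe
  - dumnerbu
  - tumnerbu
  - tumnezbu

tumnerbu

daeka ~ tueku — Dorevar d corresponds to Vushoi t word-initially before a back vowel.
meram ~ merum, samsosha ~ sumsushu — Dorevar a corresponds to Vushoi u after a consonant, before a nasal.
daeka ~ tueku, samsosha ~ sumsushu — Dorevar a corresponds to Vushoi u word-finally.
Applying these to Dorevar 'damnerba':
  damnerba → tamnerba   (d→t word-initially before a back vowel)
  tamnerba → tumnerba   (a→u after a consonant, before a nasal)
  tumnerba → tumnerbu   (a→u word-finally)
So the Vushoi cognate is 'tumnerbu'.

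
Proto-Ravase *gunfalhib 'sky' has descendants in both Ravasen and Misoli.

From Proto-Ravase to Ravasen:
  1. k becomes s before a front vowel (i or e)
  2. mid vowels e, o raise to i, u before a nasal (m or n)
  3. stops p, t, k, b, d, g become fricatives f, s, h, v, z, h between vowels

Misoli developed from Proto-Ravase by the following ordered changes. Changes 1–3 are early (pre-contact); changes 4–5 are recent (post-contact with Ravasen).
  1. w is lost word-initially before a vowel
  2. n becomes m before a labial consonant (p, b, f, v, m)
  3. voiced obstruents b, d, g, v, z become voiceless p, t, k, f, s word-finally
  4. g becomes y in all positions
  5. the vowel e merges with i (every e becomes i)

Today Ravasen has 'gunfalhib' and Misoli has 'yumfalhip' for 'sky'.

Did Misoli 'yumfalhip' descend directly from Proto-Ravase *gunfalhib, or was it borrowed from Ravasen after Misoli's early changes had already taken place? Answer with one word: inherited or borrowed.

If inherited, *gunfalhib would pass through all of Misoli's changes:
Misoli: *gunfalhib > gumfalhib > gumfalhip > yumfalhip  (by nasal place assimilation, final devoicing, unconditioned shift)
If borrowed from Ravasen 'gunfalhib' after the early changes, it would undergo only the recent ones:
  rule 4 (unconditioned shift): gunfalhib → yunfalhib
  rule 5 (vowel merger): no change (yunfalhib)
  ⇒ as a loan: yunfalhib
Misoli 'yumfalhip' matches the inherited outcome exactly, so it is an inherited cognate, not a loan.

inherited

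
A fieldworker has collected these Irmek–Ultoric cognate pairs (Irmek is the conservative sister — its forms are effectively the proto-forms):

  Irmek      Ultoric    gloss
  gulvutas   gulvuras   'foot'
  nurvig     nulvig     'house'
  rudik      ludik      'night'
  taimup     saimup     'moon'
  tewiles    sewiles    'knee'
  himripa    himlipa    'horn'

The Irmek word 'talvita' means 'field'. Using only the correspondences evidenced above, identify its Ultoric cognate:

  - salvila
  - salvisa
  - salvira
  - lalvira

salvira

taimup ~ saimup — Irmek t corresponds to Ultoric s word-initially before a back vowel.
gulvutas ~ gulvuras — Irmek t corresponds to Ultoric r between vowels (before a back vowel).
Applying these to Irmek 'talvita':
  talvita → salvita   (t→s word-initially before a back vowel)
  salvita → salvira   (t→r between vowels (before a back vowel))
So the Ultoric cognate is 'salvira'.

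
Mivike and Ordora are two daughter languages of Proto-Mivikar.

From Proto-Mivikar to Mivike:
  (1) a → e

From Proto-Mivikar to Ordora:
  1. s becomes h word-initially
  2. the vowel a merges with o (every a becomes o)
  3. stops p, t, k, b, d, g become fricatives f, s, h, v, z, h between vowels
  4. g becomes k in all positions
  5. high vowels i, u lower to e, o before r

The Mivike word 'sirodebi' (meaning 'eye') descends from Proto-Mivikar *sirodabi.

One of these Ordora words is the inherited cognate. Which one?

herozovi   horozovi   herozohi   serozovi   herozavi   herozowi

herozovi

Ordora: *sirodabi
  sirodabi → hirodabi   [debuccalisation]
  hirodabi → hirodobi   [vowel merger]
  hirodobi → hirozovi   [intervocalic lenition]
  hirozovi (rule 4 does not apply)
  hirozovi → herozovi   [pre-rhotic lowering]
  giving Ordora herozovi.
Only 'herozovi' matches the regular Ordora development of *sirodabi.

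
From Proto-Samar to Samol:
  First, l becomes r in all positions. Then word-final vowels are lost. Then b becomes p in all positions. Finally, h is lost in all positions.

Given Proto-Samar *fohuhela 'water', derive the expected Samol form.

Samol: start from *fohuhela.
  rule 1 (unconditioned shift): fohuhela → fohuhera
  rule 2 (apocope): fohuhera → fohuher
  rule 3: no change — fohuher
  rule 4 (h-loss): fohuher → fouer
  ⇒ Samol fouer

fouer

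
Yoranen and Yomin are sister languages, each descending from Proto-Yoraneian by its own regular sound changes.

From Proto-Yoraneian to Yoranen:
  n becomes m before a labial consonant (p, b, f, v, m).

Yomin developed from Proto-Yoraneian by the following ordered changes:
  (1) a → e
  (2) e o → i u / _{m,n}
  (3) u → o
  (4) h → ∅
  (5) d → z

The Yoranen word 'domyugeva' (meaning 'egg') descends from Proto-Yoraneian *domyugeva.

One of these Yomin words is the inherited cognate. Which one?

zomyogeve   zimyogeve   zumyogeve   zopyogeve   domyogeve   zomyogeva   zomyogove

Yomin: *domyugeva
  domyugeva → domyugeve   [vowel merger]
  domyugeve → dumyugeve   [pre-nasal raising]
  dumyugeve → domyogeve   [vowel merger]
  domyogeve (rule 4 does not apply)
  domyogeve → zomyogeve   [unconditioned shift]
  giving Yomin zomyogeve.

zomyogeve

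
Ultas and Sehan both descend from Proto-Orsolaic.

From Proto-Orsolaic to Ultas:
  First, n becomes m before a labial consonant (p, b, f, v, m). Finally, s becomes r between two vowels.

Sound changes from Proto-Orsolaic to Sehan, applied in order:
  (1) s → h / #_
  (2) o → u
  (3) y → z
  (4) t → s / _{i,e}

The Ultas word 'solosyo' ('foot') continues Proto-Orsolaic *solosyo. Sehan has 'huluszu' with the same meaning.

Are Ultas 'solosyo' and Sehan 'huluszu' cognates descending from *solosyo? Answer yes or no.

yes

Derive the expected Sehan reflex of *solosyo:
Sehan: start from *solosyo.
  rule 1 (debuccalisation): solosyo → holosyo
  rule 2 (vowel merger): holosyo → hulusyu
  rule 3 (unconditioned shift): hulusyu → huluszu
  rule 4: no change — huluszu
  ⇒ Sehan huluszu
Sehan 'huluszu' matches the regular reflex exactly, so the pair is cognate.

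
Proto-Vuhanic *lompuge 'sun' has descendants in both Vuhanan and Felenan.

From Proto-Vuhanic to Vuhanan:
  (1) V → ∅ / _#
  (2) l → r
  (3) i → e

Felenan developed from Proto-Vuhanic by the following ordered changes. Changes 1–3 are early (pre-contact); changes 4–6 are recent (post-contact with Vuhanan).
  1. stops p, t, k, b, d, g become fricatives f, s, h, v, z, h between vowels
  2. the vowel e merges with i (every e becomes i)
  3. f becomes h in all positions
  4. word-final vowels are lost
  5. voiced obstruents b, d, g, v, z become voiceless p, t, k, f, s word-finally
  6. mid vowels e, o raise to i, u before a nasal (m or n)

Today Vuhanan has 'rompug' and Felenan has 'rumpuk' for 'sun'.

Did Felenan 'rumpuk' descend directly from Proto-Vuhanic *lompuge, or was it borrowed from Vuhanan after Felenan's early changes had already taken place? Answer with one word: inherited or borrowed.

If inherited, *lompuge would pass through all of Felenan's changes:
Felenan: *lompuge > lompuhe > lompuhi > lompuh > lumpuh  (by intervocalic lenition, vowel merger, apocope, pre-nasal raising)
If borrowed from Vuhanan 'rompug' after the early changes, it would undergo only the recent ones:
  rule 4 (apocope): no change (rompug)
  rule 5 (final devoicing): rompug → rompuk
  rule 6 (pre-nasal raising): rompuk → rumpuk
  ⇒ as a loan: rumpuk
Felenan 'rumpuk' matches the loan outcome 'rumpuk', not the inherited 'lumpuh' — it skipped the early Felenan changes, so it was borrowed from Vuhanan.

borrowed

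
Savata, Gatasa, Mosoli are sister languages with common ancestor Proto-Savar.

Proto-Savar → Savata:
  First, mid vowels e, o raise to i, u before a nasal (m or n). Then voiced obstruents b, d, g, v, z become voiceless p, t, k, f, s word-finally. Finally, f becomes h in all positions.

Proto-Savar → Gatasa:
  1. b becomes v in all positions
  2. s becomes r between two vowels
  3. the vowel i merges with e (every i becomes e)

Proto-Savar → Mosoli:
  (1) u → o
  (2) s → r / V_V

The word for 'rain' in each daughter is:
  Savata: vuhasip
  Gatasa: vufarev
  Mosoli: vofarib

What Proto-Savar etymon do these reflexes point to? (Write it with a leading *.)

Position 6: Savata has i, Gatasa has e, Mosoli has i. Mosoli preserves i here (none of its changes turn any other segment into i), so the proto-segment is *i.
Position 2: Savata has u, Gatasa has u, Mosoli has o. Gatasa preserves u here (none of its changes turn any other segment into u), so the proto-segment is *u.
Verify the candidate proto-form against each daughter:
Savata: start from *vufasib.
  rule 1: no change — vufasib
  rule 2 (final devoicing): vufasib → vufasip
  rule 3 (unconditioned shift): vufasip → vuhasip
  ⇒ Savata vuhasip
Gatasa: *vufasib
  vufasib → vufasiv   [unconditioned shift]
  vufasiv → vufariv   [rhotacism]
  vufariv → vufarev   [vowel merger]
  giving Gatasa vufarev.
Mosoli: start from *vufasib.
  rule 1 (vowel merger): vufasib → vofasib
  rule 2 (rhotacism): vofasib → vofarib
  ⇒ Mosoli vofarib
No other proto-form is consistent with every reflex, so the reconstruction is *vufasib.

*vufasib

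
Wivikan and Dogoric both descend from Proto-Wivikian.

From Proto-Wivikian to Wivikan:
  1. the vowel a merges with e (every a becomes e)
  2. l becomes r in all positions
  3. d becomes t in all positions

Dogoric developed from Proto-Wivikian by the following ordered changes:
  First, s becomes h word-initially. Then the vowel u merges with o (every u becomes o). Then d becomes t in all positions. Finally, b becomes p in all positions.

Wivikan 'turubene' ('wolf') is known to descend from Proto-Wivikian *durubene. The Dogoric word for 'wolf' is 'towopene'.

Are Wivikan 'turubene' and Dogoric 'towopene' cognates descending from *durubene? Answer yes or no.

Derive the expected Dogoric reflex of *durubene:
Dogoric: *durubene > dorobene > torobene > toropene  (by vowel merger, unconditioned shift, unconditioned shift)
The regular Dogoric reflex would be 'toropene', but the attested form is 'towopene'. The correspondence is irregular, so they are not cognates (the Dogoric form has a different source).

no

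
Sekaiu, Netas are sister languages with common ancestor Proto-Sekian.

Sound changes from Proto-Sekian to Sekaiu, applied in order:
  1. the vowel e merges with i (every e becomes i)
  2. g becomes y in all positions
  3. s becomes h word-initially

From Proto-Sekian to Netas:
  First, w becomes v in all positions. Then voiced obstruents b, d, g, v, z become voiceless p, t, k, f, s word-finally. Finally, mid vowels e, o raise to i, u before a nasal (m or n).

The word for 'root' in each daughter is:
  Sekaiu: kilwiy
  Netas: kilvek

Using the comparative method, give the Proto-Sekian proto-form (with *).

*kilweg

Position 5: Sekaiu has i, Netas has e. Netas preserves e here (none of its changes turn any other segment into e), so the proto-segment is *e.
Position 4: Sekaiu has w, Netas has v. Sekaiu preserves w here (none of its changes turn any other segment into w), so the proto-segment is *w.
Verify the candidate proto-form against each daughter:
Sekaiu: start from *kilweg.
  rule 1 (vowel merger): kilweg → kilwig
  rule 2 (unconditioned shift): kilwig → kilwiy
  rule 3: no change — kilwiy
  ⇒ Sekaiu kilwiy
Netas: start from *kilweg.
  rule 1 (unconditioned shift): kilweg → kilveg
  rule 2 (final devoicing): kilveg → kilvek
  rule 3: no change — kilvek
  ⇒ Netas kilvek
*kilweg is the unique common source.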